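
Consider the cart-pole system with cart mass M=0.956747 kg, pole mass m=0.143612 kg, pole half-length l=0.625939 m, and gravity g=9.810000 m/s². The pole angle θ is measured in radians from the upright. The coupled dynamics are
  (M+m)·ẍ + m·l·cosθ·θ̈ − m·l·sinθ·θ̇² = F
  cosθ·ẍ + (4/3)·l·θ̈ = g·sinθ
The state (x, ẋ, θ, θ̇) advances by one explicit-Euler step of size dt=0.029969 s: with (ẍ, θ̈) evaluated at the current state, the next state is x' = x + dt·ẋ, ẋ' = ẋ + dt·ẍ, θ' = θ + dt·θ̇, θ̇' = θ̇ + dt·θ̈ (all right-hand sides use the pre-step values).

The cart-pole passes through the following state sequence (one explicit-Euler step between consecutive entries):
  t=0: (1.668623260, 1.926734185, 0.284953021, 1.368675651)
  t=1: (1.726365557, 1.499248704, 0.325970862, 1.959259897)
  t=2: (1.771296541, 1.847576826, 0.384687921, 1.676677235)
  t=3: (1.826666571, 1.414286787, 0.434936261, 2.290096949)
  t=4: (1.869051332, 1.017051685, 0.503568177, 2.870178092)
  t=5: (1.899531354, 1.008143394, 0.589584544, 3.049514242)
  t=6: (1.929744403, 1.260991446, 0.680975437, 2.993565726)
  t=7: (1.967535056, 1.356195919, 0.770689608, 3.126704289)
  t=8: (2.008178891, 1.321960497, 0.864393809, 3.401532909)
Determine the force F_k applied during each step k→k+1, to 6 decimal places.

step 0→1:
  ẍ = (ẋ'−ẋ)/dt = (1.499248704−1.926734185)/0.029969 = -14.264256
  θ̈ = (θ̇'−θ̇)/dt = (1.959259897−1.368675651)/0.029969 = 19.706505
  sinθ=0.281112, cosθ=0.959675
  F = (M+m)·ẍ + m·l·cosθ·θ̈ − m·l·sinθ·θ̇² = -15.695802 + 1.700030 − 0.047337 = -14.043110
step 1→2:
  ẍ = (ẋ'−ẋ)/dt = (1.847576826−1.499248704)/0.029969 = 11.622948
  θ̈ = (θ̇'−θ̇)/dt = (1.676677235−1.959259897)/0.029969 = -9.429166
  sinθ=0.320229, cosθ=0.947340
  F = (M+m)·ẍ + m·l·cosθ·θ̈ − m·l·sinθ·θ̇² = 12.789415 + -0.802975 − 0.110501 = 11.875939
step 2→3:
  ẍ = (ẋ'−ẋ)/dt = (1.414286787−1.847576826)/0.029969 = -14.457941
  θ̈ = (θ̇'−θ̇)/dt = (2.290096949−1.676677235)/0.029969 = 20.468475
  sinθ=0.375270, cosθ=0.926916
  F = (M+m)·ẍ + m·l·cosθ·θ̈ − m·l·sinθ·θ̇² = -15.908926 + 1.705487 − 0.094834 = -14.298273
step 3→4:
  ẍ = (ẋ'−ẋ)/dt = (1.017051685−1.414286787)/0.029969 = -13.254867
  θ̈ = (θ̇'−θ̇)/dt = (2.870178092−2.290096949)/0.029969 = 19.356039
  sinθ=0.421353, cosθ=0.906897
  F = (M+m)·ẍ + m·l·cosθ·θ̈ − m·l·sinθ·θ̇² = -14.585112 + 1.577964 − 0.198644 = -13.205792
step 4→5:
  ẍ = (ẋ'−ẋ)/dt = (1.008143394−1.017051685)/0.029969 = -0.297250
  θ̈ = (θ̇'−θ̇)/dt = (3.049514242−2.870178092)/0.029969 = 5.984055
  sinθ=0.482554, cosθ=0.875866
  F = (M+m)·ẍ + m·l·cosθ·θ̈ − m·l·sinθ·θ̇² = -0.327082 + 0.471147 − 0.357344 = -0.213279
step 5→6:
  ẍ = (ẋ'−ẋ)/dt = (1.260991446−1.008143394)/0.029969 = 8.436987
  θ̈ = (θ̇'−θ̇)/dt = (2.993565726−3.049514242)/0.029969 = -1.866880
  sinθ=0.556016, cosθ=0.831172
  F = (M+m)·ẍ + m·l·cosθ·θ̈ − m·l·sinθ·θ̇² = 9.283714 + -0.139486 − 0.464805 = 8.679423
step 6→7:
  ẍ = (ẋ'−ẋ)/dt = (1.356195919−1.260991446)/0.029969 = 3.176765
  θ̈ = (θ̇'−θ̇)/dt = (3.126704289−2.993565726)/0.029969 = 4.442543
  sinθ=0.629551, cosθ=0.776959
  F = (M+m)·ẍ + m·l·cosθ·θ̈ − m·l·sinθ·θ̇² = 3.495582 + 0.310279 − 0.507144 = 3.298717
step 7→8:
  ẍ = (ẋ'−ẋ)/dt = (1.321960497−1.356195919)/0.029969 = -1.142361
  θ̈ = (θ̇'−θ̇)/dt = (3.401532909−3.126704289)/0.029969 = 9.170430
  sinθ=0.696630, cosθ=0.717430
  F = (M+m)·ẍ + m·l·cosθ·θ̈ − m·l·sinθ·θ̇² = -1.257007 + 0.591415 − 0.612207 = -1.277800

F_0 = -14.043110 N
F_1 = 11.875939 N
F_2 = -14.298273 N
F_3 = -13.205792 N
F_4 = -0.213279 N
F_5 = 8.679423 N
F_6 = 3.298717 N
F_7 = -1.277800 N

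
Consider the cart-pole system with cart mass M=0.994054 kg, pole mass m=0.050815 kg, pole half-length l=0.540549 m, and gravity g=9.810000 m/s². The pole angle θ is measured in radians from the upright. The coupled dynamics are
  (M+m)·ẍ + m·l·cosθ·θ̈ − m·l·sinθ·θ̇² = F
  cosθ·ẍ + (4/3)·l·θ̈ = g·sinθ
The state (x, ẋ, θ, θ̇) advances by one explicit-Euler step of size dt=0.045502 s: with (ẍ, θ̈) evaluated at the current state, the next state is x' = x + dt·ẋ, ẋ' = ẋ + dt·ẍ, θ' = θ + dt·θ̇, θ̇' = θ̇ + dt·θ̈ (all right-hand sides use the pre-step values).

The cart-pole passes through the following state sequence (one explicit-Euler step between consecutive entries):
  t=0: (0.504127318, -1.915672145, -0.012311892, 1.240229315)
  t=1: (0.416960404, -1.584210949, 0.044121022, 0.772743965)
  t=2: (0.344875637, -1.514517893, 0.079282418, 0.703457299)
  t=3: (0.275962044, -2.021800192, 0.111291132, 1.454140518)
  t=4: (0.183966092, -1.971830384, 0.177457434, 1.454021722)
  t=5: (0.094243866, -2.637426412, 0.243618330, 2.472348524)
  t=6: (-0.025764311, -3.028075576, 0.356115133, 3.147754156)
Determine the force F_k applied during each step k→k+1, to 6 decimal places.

step 0→1:
  ẍ = (ẋ'−ẋ)/dt = (-1.584210949−-1.915672145)/0.045502 = 7.284541
  θ̈ = (θ̇'−θ̇)/dt = (0.772743965−1.240229315)/0.045502 = -10.273952
  sinθ=-0.012312, cosθ=0.999924
  F = (M+m)·ẍ + m·l·cosθ·θ̈ − m·l·sinθ·θ̇² = 7.611391 + -0.282183 − -0.000520 = 7.329728
step 1→2:
  ẍ = (ẋ'−ẋ)/dt = (-1.514517893−-1.584210949)/0.045502 = 1.531648
  θ̈ = (θ̇'−θ̇)/dt = (0.703457299−0.772743965)/0.045502 = -1.522717
  sinθ=0.044107, cosθ=0.999027
  F = (M+m)·ẍ + m·l·cosθ·θ̈ − m·l·sinθ·θ̇² = 1.600372 + -0.041785 − 0.000723 = 1.557863
step 2→3:
  ẍ = (ẋ'−ẋ)/dt = (-2.021800192−-1.514517893)/0.045502 = -11.148571
  θ̈ = (θ̇'−θ̇)/dt = (1.454140518−0.703457299)/0.045502 = 16.497807
  sinθ=0.079199, cosθ=0.996859
  F = (M+m)·ẍ + m·l·cosθ·θ̈ − m·l·sinθ·θ̇² = -11.648797 + 0.451738 − 0.001077 = -11.198135
step 3→4:
  ẍ = (ẋ'−ẋ)/dt = (-1.971830384−-2.021800192)/0.045502 = 1.098189
  θ̈ = (θ̇'−θ̇)/dt = (1.454021722−1.454140518)/0.045502 = -0.002611
  sinθ=0.111062, cosθ=0.993814
  F = (M+m)·ẍ + m·l·cosθ·θ̈ − m·l·sinθ·θ̇² = 1.147464 + -0.000071 − 0.006451 = 1.140942
step 4→5:
  ẍ = (ẋ'−ẋ)/dt = (-2.637426412−-1.971830384)/0.045502 = -14.627841
  θ̈ = (θ̇'−θ̇)/dt = (2.472348524−1.454021722)/0.045502 = 22.379825
  sinθ=0.176528, cosθ=0.984296
  F = (M+m)·ẍ + m·l·cosθ·θ̈ − m·l·sinθ·θ̇² = -15.284178 + 0.605075 − 0.010251 = -14.689354
step 5→6:
  ẍ = (ẋ'−ẋ)/dt = (-3.028075576−-2.637426412)/0.045502 = -8.585319
  θ̈ = (θ̇'−θ̇)/dt = (3.147754156−2.472348524)/0.045502 = 14.843427
  sinθ=0.241216, cosθ=0.970472
  F = (M+m)·ẍ + m·l·cosθ·θ̈ − m·l·sinθ·θ̇² = -8.970533 + 0.395680 − 0.040500 = -8.615353

F_0 = 7.329728 N
F_1 = 1.557863 N
F_2 = -11.198135 N
F_3 = 1.140942 N
F_4 = -14.689354 N
F_5 = -8.615353 N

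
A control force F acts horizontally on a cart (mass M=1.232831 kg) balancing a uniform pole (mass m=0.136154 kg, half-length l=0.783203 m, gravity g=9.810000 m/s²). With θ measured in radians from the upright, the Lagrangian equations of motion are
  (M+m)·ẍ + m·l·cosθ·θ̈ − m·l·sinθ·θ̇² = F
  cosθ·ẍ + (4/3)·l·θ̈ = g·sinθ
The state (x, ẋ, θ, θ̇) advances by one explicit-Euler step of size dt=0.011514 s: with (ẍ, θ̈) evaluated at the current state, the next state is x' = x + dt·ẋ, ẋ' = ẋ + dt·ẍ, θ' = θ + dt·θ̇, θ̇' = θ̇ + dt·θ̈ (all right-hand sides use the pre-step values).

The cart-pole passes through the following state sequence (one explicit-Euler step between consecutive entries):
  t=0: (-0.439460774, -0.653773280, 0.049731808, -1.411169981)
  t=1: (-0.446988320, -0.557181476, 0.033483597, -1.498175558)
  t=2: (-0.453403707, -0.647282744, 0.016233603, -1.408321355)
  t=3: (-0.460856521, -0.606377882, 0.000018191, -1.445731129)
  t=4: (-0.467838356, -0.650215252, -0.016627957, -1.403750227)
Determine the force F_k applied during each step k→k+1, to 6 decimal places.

step 0→1:
  ẍ = (ẋ'−ẋ)/dt = (-0.557181476−-0.653773280)/0.011514 = 8.389074
  θ̈ = (θ̇'−θ̇)/dt = (-1.498175558−-1.411169981)/0.011514 = -7.556503
  sinθ=0.049711, cosθ=0.998764
  F = (M+m)·ẍ + m·l·cosθ·θ̈ − m·l·sinθ·θ̇² = 11.484517 + -0.804801 − 0.010556 = 10.669160
step 1→2:
  ẍ = (ẋ'−ẋ)/dt = (-0.647282744−-0.557181476)/0.011514 = -7.825366
  θ̈ = (θ̇'−θ̇)/dt = (-1.408321355−-1.498175558)/0.011514 = 7.803909
  sinθ=0.033477, cosθ=0.999439
  F = (M+m)·ẍ + m·l·cosθ·θ̈ − m·l·sinθ·θ̇² = -10.712809 + 0.831713 − 0.008013 = -9.889109
step 2→3:
  ẍ = (ẋ'−ẋ)/dt = (-0.606377882−-0.647282744)/0.011514 = 3.552620
  θ̈ = (θ̇'−θ̇)/dt = (-1.445731129−-1.408321355)/0.011514 = -3.249068
  sinθ=0.016233, cosθ=0.999868
  F = (M+m)·ẍ + m·l·cosθ·θ̈ − m·l·sinθ·θ̇² = 4.863483 + -0.346423 − 0.003433 = 4.513627
step 3→4:
  ẍ = (ẋ'−ẋ)/dt = (-0.650215252−-0.606377882)/0.011514 = -3.807310
  θ̈ = (θ̇'−θ̇)/dt = (-1.403750227−-1.445731129)/0.011514 = 3.646075
  sinθ=0.000018, cosθ=1.000000
  F = (M+m)·ẍ + m·l·cosθ·θ̈ − m·l·sinθ·θ̇² = -5.212151 + 0.388804 − 0.000004 = -4.823351

F_0 = 10.669160 N
F_1 = -9.889109 N
F_2 = 4.513627 N
F_3 = -4.823351 N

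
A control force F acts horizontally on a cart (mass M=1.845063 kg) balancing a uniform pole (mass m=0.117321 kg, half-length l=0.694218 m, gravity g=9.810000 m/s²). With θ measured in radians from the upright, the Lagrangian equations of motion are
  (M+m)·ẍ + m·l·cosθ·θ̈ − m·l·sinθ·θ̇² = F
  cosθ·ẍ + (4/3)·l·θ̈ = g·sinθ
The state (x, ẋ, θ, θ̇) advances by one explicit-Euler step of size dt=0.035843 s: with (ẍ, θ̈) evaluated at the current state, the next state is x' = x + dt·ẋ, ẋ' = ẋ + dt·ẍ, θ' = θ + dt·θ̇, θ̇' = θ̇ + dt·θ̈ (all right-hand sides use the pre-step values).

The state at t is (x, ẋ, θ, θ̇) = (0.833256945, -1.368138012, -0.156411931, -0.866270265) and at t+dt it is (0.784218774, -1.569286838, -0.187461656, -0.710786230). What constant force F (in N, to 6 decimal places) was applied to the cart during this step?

F = -10.654269 N

ẍ = (ẋ'−ẋ)/dt = (-1.569286838−-1.368138012)/0.035843 = -5.611942
θ̈ = (θ̇'−θ̇)/dt = (-0.710786230−-0.866270265)/0.035843 = 4.337919
sinθ=-0.155775, cosθ=0.987793
F = (M+m)·ẍ + m·l·cosθ·θ̈ − m·l·sinθ·θ̇² = -11.012785 + 0.348995 − -0.009521 = -10.654269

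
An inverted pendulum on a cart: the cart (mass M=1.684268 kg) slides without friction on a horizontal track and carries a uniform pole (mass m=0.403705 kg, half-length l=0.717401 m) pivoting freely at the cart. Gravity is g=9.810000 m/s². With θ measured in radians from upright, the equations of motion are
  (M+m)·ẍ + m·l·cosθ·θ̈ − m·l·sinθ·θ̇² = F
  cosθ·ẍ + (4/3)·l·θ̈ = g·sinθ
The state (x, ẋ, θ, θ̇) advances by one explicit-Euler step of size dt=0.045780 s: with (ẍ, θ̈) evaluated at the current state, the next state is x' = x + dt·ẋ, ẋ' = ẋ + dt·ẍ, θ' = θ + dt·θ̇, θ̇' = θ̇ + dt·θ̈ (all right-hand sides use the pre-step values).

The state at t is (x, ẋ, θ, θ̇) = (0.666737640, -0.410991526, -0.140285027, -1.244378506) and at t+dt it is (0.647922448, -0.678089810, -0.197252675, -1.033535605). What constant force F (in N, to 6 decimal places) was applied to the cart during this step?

ẍ = (ẋ'−ẋ)/dt = (-0.678089810−-0.410991526)/0.045780 = -5.834388
θ̈ = (θ̇'−θ̇)/dt = (-1.033535605−-1.244378506)/0.045780 = 4.605568
sinθ=-0.139825, cosθ=0.990176
F = (M+m)·ẍ + m·l·cosθ·θ̈ − m·l·sinθ·θ̇² = -12.182045 + 1.320754 − -0.062707 = -10.798584

F = -10.798584 N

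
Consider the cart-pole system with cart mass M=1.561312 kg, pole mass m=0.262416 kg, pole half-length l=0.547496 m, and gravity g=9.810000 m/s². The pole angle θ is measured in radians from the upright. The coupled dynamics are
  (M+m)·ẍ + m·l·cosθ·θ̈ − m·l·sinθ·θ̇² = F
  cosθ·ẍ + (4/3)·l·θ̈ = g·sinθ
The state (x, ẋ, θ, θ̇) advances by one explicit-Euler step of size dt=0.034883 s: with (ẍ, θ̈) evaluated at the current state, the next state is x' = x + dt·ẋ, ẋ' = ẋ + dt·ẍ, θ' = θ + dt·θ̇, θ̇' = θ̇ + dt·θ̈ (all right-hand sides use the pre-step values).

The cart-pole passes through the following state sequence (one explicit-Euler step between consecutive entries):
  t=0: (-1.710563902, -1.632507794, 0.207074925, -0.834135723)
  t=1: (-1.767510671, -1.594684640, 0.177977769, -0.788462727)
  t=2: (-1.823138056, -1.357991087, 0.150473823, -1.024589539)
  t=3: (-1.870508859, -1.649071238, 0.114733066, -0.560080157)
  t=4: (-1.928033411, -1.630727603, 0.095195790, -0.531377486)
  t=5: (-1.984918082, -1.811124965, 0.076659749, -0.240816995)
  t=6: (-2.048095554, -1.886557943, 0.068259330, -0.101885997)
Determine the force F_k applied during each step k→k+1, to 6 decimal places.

F_0 = 2.140984 N
F_1 = 11.401663 N
F_2 = -13.349109 N
F_3 = 1.071309 N
F_4 = -8.243956 N
F_5 = -3.373840 N

step 0→1:
  ẍ = (ẋ'−ẋ)/dt = (-1.594684640−-1.632507794)/0.034883 = 1.084286
  θ̈ = (θ̇'−θ̇)/dt = (-0.788462727−-0.834135723)/0.034883 = 1.309320
  sinθ=0.205598, cosθ=0.978636
  F = (M+m)·ẍ + m·l·cosθ·θ̈ − m·l·sinθ·θ̇² = 1.977443 + 0.184093 − 0.020552 = 2.140984
step 1→2:
  ẍ = (ẋ'−ẋ)/dt = (-1.357991087−-1.594684640)/0.034883 = 6.785355
  θ̈ = (θ̇'−θ̇)/dt = (-1.024589539−-0.788462727)/0.034883 = -6.769108
  sinθ=0.177040, cosθ=0.984204
  F = (M+m)·ẍ + m·l·cosθ·θ̈ − m·l·sinθ·θ̇² = 12.374643 + -0.957167 − 0.015813 = 11.401663
step 2→3:
  ẍ = (ẋ'−ẋ)/dt = (-1.649071238−-1.357991087)/0.034883 = -8.344470
  θ̈ = (θ̇'−θ̇)/dt = (-0.560080157−-1.024589539)/0.034883 = 13.316211
  sinθ=0.149907, cosθ=0.988700
  F = (M+m)·ẍ + m·l·cosθ·θ̈ − m·l·sinθ·θ̇² = -15.218044 + 1.891544 − 0.022610 = -13.349109
step 3→4:
  ẍ = (ẋ'−ẋ)/dt = (-1.630727603−-1.649071238)/0.034883 = 0.525862
  θ̈ = (θ̇'−θ̇)/dt = (-0.531377486−-0.560080157)/0.034883 = 0.822827
  sinθ=0.114482, cosθ=0.993425
  F = (M+m)·ẍ + m·l·cosθ·θ̈ − m·l·sinθ·θ̇² = 0.959029 + 0.117440 − 0.005159 = 1.071309
step 4→5:
  ẍ = (ẋ'−ẋ)/dt = (-1.811124965−-1.630727603)/0.034883 = -5.171498
  θ̈ = (θ̇'−θ̇)/dt = (-0.240816995−-0.531377486)/0.034883 = 8.329573
  sinθ=0.095052, cosθ=0.995472
  F = (M+m)·ẍ + m·l·cosθ·θ̈ − m·l·sinθ·θ̇² = -9.431406 + 1.191306 − 0.003856 = -8.243956
step 5→6:
  ẍ = (ẋ'−ẋ)/dt = (-1.886557943−-1.811124965)/0.034883 = -2.162457
  θ̈ = (θ̇'−θ̇)/dt = (-0.101885997−-0.240816995)/0.034883 = 3.982771
  sinθ=0.076585, cosθ=0.997063
  F = (M+m)·ẍ + m·l·cosθ·θ̈ − m·l·sinθ·θ̇² = -3.943733 + 0.570531 − 0.000638 = -3.373840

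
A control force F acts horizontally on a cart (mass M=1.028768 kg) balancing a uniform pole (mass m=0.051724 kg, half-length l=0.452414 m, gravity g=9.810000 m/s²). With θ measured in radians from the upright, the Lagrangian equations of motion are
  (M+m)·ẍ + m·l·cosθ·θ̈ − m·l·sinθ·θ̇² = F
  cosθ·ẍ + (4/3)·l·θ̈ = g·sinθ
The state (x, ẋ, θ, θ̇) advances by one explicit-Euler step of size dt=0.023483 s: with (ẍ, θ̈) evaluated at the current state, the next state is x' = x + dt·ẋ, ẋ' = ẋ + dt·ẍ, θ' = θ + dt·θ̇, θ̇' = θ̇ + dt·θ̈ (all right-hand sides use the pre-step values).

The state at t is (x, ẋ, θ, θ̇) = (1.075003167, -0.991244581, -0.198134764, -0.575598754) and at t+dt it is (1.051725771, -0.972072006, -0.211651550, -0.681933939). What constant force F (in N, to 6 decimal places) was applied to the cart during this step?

F = 0.779799 N

ẍ = (ẋ'−ẋ)/dt = (-0.972072006−-0.991244581)/0.023483 = 0.816445
θ̈ = (θ̇'−θ̇)/dt = (-0.681933939−-0.575598754)/0.023483 = -4.528177
sinθ=-0.196841, cosθ=0.980435
F = (M+m)·ẍ + m·l·cosθ·θ̈ − m·l·sinθ·θ̇² = 0.882162 + -0.103889 − -0.001526 = 0.779799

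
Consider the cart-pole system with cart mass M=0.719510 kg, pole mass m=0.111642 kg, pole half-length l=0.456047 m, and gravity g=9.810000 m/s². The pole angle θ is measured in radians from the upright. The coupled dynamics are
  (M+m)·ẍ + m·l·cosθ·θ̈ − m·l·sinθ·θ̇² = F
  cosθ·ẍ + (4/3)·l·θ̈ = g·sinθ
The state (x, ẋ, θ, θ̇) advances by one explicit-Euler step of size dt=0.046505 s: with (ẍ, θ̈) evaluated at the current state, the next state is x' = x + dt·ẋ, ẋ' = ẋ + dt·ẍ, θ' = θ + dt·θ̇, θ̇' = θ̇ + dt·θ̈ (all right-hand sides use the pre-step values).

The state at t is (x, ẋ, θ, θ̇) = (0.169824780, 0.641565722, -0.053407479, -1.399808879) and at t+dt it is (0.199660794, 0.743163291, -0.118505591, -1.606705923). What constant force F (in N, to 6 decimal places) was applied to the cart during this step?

F = 1.594920 N

ẍ = (ẋ'−ẋ)/dt = (0.743163291−0.641565722)/0.046505 = 2.184659
θ̈ = (θ̇'−θ̇)/dt = (-1.606705923−-1.399808879)/0.046505 = -4.448920
sinθ=-0.053382, cosθ=0.998574
F = (M+m)·ẍ + m·l·cosθ·θ̈ − m·l·sinθ·θ̇² = 1.815784 + -0.226189 − -0.005326 = 1.594920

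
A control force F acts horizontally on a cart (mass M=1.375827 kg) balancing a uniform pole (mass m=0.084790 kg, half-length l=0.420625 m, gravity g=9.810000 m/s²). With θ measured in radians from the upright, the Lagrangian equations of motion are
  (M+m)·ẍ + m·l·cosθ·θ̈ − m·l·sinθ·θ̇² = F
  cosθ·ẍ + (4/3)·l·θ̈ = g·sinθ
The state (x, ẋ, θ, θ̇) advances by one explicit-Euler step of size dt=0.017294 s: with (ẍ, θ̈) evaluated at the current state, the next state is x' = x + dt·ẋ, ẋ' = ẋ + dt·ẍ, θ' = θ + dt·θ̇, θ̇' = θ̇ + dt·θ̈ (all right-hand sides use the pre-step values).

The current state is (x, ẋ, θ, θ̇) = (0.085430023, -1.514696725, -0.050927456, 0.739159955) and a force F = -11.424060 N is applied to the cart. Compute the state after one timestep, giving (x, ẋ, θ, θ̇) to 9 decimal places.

sinθ=-0.050905445, cosθ=0.998703477
temp = (F + m·l·θ̇²·sinθ)/(M+m) = (-11.424060 + -0.000991930)/1.460617 = -7.822072405
θ̈ = (g·sinθ − cosθ·temp)/(l·(4/3 − m·cos²θ/(M+m))) = 13.630633606
ẍ = temp − m·l·θ̈·cosθ/(M+m) = -8.154468545
Euler: x'=0.085430023+0.017294·-1.514696725=0.059234858, ẋ'=-1.514696725+0.017294·-8.154468545=-1.655720104
       θ'=-0.050927456+0.017294·0.739159955=-0.038144424, θ̇'=0.739159955+0.017294·13.630633606=0.974888133

(0.059234858, -1.655720104, -0.038144424, 0.974888133)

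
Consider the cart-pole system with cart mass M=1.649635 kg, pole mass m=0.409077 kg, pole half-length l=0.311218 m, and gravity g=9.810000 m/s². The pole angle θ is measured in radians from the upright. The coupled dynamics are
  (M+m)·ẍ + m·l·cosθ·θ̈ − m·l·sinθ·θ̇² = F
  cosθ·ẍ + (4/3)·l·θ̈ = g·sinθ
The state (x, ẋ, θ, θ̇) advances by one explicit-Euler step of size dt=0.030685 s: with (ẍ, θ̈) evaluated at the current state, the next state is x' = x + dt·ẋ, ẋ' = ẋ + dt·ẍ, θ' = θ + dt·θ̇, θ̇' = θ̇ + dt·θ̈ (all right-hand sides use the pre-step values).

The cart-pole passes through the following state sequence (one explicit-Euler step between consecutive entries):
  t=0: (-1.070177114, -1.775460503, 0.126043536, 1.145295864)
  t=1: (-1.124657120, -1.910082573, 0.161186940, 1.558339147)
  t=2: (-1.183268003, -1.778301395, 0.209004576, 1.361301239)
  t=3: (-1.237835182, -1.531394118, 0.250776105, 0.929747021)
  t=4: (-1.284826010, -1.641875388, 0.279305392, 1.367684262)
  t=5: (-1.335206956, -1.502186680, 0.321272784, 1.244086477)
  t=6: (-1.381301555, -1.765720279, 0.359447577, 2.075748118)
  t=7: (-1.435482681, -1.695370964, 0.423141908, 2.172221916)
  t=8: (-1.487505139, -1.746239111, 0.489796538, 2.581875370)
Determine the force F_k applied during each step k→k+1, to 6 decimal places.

F_0 = -7.352908 N
F_1 = 7.984905 N
F_2 = 14.764949 N
F_3 = -5.679531 N
F_4 = 8.813379 N
F_5 = -14.469152 N
F_6 = 4.901594 N
F_7 = -2.109762 N

step 0→1:
  ẍ = (ẋ'−ẋ)/dt = (-1.910082573−-1.775460503)/0.030685 = -4.387227
  θ̈ = (θ̇'−θ̇)/dt = (1.558339147−1.145295864)/0.030685 = 13.460756
  sinθ=0.125710, cosθ=0.992067
  F = (M+m)·ẍ + m·l·cosθ·θ̈ − m·l·sinθ·θ̇² = -9.032037 + 1.700123 − 0.020993 = -7.352908
step 1→2:
  ẍ = (ẋ'−ẋ)/dt = (-1.778301395−-1.910082573)/0.030685 = 4.294645
  θ̈ = (θ̇'−θ̇)/dt = (1.361301239−1.558339147)/0.030685 = -6.421310
  sinθ=0.160490, cosθ=0.987037
  F = (M+m)·ẍ + m·l·cosθ·θ̈ − m·l·sinθ·θ̇² = 8.841437 + -0.806914 − 0.049618 = 7.984905
step 2→3:
  ẍ = (ẋ'−ẋ)/dt = (-1.531394118−-1.778301395)/0.030685 = 8.046514
  θ̈ = (θ̇'−θ̇)/dt = (0.929747021−1.361301239)/0.030685 = -14.064012
  sinθ=0.207486, cosθ=0.978238
  F = (M+m)·ẍ + m·l·cosθ·θ̈ − m·l·sinθ·θ̇² = 16.565455 + -1.751554 − 0.048952 = 14.764949
step 3→4:
  ẍ = (ẋ'−ẋ)/dt = (-1.641875388−-1.531394118)/0.030685 = -3.600498
  θ̈ = (θ̇'−θ̇)/dt = (1.367684262−0.929747021)/0.030685 = 14.272030
  sinθ=0.248156, cosθ=0.968720
  F = (M+m)·ẍ + m·l·cosθ·θ̈ − m·l·sinθ·θ̇² = -7.412388 + 1.760167 − 0.027310 = -5.679531
step 4→5:
  ẍ = (ẋ'−ẋ)/dt = (-1.502186680−-1.641875388)/0.030685 = 4.552345
  θ̈ = (θ̇'−θ̇)/dt = (1.244086477−1.367684262)/0.030685 = -4.027955
  sinθ=0.275688, cosθ=0.961247
  F = (M+m)·ẍ + m·l·cosθ·θ̈ − m·l·sinθ·θ̇² = 9.371967 + -0.492935 − 0.065654 = 8.813379
step 5→6:
  ẍ = (ẋ'−ẋ)/dt = (-1.765720279−-1.502186680)/0.030685 = -8.588353
  θ̈ = (θ̇'−θ̇)/dt = (2.075748118−1.244086477)/0.030685 = 27.103198
  sinθ=0.315774, cosθ=0.948834
  F = (M+m)·ẍ + m·l·cosθ·θ̈ − m·l·sinθ·θ̇² = -17.680945 + 3.274015 − 0.062223 = -14.469152
step 6→7:
  ẍ = (ẋ'−ẋ)/dt = (-1.695370964−-1.765720279)/0.030685 = 2.292629
  θ̈ = (θ̇'−θ̇)/dt = (2.172221916−2.075748118)/0.030685 = 3.144005
  sinθ=0.351757, cosθ=0.936091
  F = (M+m)·ẍ + m·l·cosθ·θ̈ − m·l·sinθ·θ̇² = 4.719862 + 0.374689 − 0.192958 = 4.901594
step 7→8:
  ẍ = (ẋ'−ẋ)/dt = (-1.746239111−-1.695370964)/0.030685 = -1.657753
  θ̈ = (θ̇'−θ̇)/dt = (2.581875370−2.172221916)/0.030685 = 13.350284
  sinθ=0.410627, cosθ=0.911803
  F = (M+m)·ẍ + m·l·cosθ·θ̈ − m·l·sinθ·θ̇² = -3.412836 + 1.549749 − 0.246675 = -2.109762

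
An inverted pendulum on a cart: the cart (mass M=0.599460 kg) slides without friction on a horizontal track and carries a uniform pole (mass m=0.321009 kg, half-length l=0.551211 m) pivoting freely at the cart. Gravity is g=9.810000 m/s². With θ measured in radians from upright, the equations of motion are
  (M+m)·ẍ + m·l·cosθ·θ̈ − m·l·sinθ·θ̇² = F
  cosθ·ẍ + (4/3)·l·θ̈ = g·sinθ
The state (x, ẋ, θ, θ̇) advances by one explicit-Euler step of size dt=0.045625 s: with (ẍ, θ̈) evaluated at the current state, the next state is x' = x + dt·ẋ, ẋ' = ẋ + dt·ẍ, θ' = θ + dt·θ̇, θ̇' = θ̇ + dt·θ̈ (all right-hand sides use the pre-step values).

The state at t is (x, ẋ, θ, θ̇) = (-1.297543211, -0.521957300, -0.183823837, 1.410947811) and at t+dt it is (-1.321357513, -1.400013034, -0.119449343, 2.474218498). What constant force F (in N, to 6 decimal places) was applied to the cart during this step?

ẍ = (ẋ'−ẋ)/dt = (-1.400013034−-0.521957300)/0.045625 = -19.245057
θ̈ = (θ̇'−θ̇)/dt = (2.474218498−1.410947811)/0.045625 = 23.304563
sinθ=-0.182790, cosθ=0.983152
F = (M+m)·ẍ + m·l·cosθ·θ̈ − m·l·sinθ·θ̇² = -17.714479 + 4.054121 − -0.064389 = -13.595969

F = -13.595969 N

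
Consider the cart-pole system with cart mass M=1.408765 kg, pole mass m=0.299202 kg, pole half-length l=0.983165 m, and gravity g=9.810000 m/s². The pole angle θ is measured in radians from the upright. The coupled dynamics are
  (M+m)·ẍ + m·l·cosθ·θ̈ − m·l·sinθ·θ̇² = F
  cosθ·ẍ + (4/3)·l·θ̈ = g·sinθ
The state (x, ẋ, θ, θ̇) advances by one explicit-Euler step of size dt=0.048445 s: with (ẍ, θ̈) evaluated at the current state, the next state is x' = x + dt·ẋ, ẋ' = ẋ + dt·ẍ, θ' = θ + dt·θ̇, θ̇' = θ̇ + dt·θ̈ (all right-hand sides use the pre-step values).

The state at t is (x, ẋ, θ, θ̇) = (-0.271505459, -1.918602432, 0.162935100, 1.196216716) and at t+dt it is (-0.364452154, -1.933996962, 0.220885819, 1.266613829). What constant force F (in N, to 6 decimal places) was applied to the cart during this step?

F = -0.189228 N

ẍ = (ẋ'−ẋ)/dt = (-1.933996962−-1.918602432)/0.048445 = -0.317773
θ̈ = (θ̇'−θ̇)/dt = (1.266613829−1.196216716)/0.048445 = 1.453135
sinθ=0.162215, cosθ=0.986755
F = (M+m)·ẍ + m·l·cosθ·θ̈ − m·l·sinθ·θ̇² = -0.542746 + 0.421800 − 0.068281 = -0.189228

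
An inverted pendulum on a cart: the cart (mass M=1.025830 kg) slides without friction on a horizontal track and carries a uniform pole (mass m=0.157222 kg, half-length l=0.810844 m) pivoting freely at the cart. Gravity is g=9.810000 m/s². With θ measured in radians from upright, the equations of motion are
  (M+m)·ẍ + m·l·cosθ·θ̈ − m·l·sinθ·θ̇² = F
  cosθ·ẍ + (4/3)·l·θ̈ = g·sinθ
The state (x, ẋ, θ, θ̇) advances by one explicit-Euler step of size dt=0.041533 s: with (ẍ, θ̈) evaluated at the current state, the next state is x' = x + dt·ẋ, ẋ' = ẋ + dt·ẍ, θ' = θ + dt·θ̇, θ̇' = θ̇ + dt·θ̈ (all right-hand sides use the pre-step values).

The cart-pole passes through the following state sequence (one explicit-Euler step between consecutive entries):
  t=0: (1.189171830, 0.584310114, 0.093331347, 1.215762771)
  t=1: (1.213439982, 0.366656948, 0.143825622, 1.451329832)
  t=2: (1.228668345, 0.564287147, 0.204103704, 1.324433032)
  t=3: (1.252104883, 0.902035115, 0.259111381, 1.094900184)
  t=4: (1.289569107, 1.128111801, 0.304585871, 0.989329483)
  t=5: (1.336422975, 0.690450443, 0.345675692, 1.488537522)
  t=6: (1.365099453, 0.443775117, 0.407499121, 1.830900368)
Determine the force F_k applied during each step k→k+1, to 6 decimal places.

F_0 = -5.497421 N
F_1 = 5.205456 N
F_2 = 8.885389 N
F_3 = 6.087328 N
F_4 = -11.042287 N
F_5 = -6.133468 N

step 0→1:
  ẍ = (ẋ'−ẋ)/dt = (0.366656948−0.584310114)/0.041533 = -5.240487
  θ̈ = (θ̇'−θ̇)/dt = (1.451329832−1.215762771)/0.041533 = 5.671805
  sinθ=0.093196, cosθ=0.995648
  F = (M+m)·ẍ + m·l·cosθ·θ̈ − m·l·sinθ·θ̇² = -6.199769 + 0.719909 − 0.017561 = -5.497421
step 1→2:
  ẍ = (ẋ'−ẋ)/dt = (0.564287147−0.366656948)/0.041533 = 4.758390
  θ̈ = (θ̇'−θ̇)/dt = (1.324433032−1.451329832)/0.041533 = -3.055325
  sinθ=0.143330, cosθ=0.989675
  F = (M+m)·ẍ + m·l·cosθ·θ̈ − m·l·sinθ·θ̇² = 5.629422 + -0.385479 − 0.038488 = 5.205456
step 2→3:
  ẍ = (ẋ'−ẋ)/dt = (0.902035115−0.564287147)/0.041533 = 8.132039
  θ̈ = (θ̇'−θ̇)/dt = (1.094900184−1.324433032)/0.041533 = -5.526517
  sinθ=0.202690, cosθ=0.979243
  F = (M+m)·ẍ + m·l·cosθ·θ̈ − m·l·sinθ·θ̇² = 9.620625 + -0.689910 − 0.045325 = 8.885389
step 3→4:
  ẍ = (ẋ'−ẋ)/dt = (1.128111801−0.902035115)/0.041533 = 5.443303
  θ̈ = (θ̇'−θ̇)/dt = (0.989329483−1.094900184)/0.041533 = -2.541851
  sinθ=0.256222, cosθ=0.966618
  F = (M+m)·ẍ + m·l·cosθ·θ̈ − m·l·sinθ·θ̇² = 6.439710 + -0.313224 − 0.039158 = 6.087328
step 4→5:
  ẍ = (ẋ'−ẋ)/dt = (0.690450443−1.128111801)/0.041533 = -10.537677
  θ̈ = (θ̇'−θ̇)/dt = (1.488537522−0.989329483)/0.041533 = 12.019552
  sinθ=0.299898, cosθ=0.953971
  F = (M+m)·ẍ + m·l·cosθ·θ̈ − m·l·sinθ·θ̇² = -12.466620 + 1.461754 − 0.037420 = -11.042287
step 5→6:
  ẍ = (ẋ'−ẋ)/dt = (0.443775117−0.690450443)/0.041533 = -5.939261
  θ̈ = (θ̇'−θ̇)/dt = (1.830900368−1.488537522)/0.041533 = 8.243152
  sinθ=0.338832, cosθ=0.940847
  F = (M+m)·ẍ + m·l·cosθ·θ̈ − m·l·sinθ·θ̇² = -7.026455 + 0.988696 − 0.095710 = -6.133468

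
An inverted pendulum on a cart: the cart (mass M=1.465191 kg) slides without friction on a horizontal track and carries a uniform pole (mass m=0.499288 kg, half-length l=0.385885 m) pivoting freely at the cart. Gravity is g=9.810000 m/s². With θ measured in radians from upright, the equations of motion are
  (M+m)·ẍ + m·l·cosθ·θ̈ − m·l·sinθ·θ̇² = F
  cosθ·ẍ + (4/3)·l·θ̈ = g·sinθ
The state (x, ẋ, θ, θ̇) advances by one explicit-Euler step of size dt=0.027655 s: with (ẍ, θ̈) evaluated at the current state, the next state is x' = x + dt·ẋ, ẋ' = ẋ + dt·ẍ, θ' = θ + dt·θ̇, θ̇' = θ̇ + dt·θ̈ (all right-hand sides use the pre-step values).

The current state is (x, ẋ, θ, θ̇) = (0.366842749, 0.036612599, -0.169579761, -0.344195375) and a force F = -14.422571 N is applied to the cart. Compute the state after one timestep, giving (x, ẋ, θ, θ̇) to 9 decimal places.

(0.367855270, -0.202075732, -0.179098484, 0.024072018)

sinθ=-0.168768153, cosθ=0.985655777
temp = (F + m·l·θ̇²·sinθ)/(M+m) = (-14.422571 + -0.003852207)/1.964479 = -7.343638291
θ̈ = (g·sinθ − cosθ·temp)/(l·(4/3 − m·cos²θ/(M+m))) = 13.316485000
ẍ = temp − m·l·θ̈·cosθ/(M+m) = -8.630928632
Euler: x'=0.366842749+0.027655·0.036612599=0.367855270, ẋ'=0.036612599+0.027655·-8.630928632=-0.202075732
       θ'=-0.169579761+0.027655·-0.344195375=-0.179098484, θ̇'=-0.344195375+0.027655·13.316485000=0.024072018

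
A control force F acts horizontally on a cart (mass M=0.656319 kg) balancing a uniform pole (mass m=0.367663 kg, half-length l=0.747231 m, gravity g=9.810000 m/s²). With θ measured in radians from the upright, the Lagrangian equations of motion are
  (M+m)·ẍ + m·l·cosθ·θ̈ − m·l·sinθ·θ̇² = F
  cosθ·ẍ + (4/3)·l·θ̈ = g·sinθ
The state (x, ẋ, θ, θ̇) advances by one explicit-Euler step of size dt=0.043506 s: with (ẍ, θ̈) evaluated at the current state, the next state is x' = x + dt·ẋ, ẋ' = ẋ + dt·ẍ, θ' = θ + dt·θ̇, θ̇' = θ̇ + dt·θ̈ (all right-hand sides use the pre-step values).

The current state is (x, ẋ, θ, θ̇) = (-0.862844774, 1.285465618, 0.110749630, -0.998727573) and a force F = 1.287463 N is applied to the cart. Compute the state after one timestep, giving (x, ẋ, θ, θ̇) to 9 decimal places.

sinθ=0.110523369, cosθ=0.993873526
temp = (F + m·l·θ̇²·sinθ)/(M+m) = (1.287463 + 0.030286773)/1.023982 = 1.286887634
θ̈ = (g·sinθ − cosθ·temp)/(l·(4/3 − m·cos²θ/(M+m))) = -0.266336464
ẍ = temp − m·l·θ̈·cosθ/(M+m) = 1.357906582
Euler: x'=-0.862844774+0.043506·1.285465618=-0.806919307, ẋ'=1.285465618+0.043506·1.357906582=1.344542702
       θ'=0.110749630+0.043506·-0.998727573=0.067298988, θ̇'=-0.998727573+0.043506·-0.266336464=-1.010314807

(-0.806919307, 1.344542702, 0.067298988, -1.010314807)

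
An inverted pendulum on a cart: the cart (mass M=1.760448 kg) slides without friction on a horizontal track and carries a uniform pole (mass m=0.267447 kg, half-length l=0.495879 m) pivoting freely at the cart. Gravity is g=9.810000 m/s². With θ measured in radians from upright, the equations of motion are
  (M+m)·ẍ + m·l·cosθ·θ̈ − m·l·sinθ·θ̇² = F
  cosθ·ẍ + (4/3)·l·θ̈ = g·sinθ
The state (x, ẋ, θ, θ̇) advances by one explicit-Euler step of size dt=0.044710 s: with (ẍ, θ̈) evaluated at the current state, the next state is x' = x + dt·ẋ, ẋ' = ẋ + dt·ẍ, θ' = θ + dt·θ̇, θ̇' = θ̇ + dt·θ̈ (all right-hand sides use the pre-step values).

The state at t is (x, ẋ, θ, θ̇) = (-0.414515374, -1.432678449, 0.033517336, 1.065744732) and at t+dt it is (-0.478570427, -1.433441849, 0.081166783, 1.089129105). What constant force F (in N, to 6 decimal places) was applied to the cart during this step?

ẍ = (ẋ'−ẋ)/dt = (-1.433441849−-1.432678449)/0.044710 = -0.017074
θ̈ = (θ̇'−θ̇)/dt = (1.089129105−1.065744732)/0.044710 = 0.523023
sinθ=0.033511, cosθ=0.999438
F = (M+m)·ẍ + m·l·cosθ·θ̈ − m·l·sinθ·θ̇² = -0.034625 + 0.069325 − 0.005048 = 0.029652

F = 0.029652 N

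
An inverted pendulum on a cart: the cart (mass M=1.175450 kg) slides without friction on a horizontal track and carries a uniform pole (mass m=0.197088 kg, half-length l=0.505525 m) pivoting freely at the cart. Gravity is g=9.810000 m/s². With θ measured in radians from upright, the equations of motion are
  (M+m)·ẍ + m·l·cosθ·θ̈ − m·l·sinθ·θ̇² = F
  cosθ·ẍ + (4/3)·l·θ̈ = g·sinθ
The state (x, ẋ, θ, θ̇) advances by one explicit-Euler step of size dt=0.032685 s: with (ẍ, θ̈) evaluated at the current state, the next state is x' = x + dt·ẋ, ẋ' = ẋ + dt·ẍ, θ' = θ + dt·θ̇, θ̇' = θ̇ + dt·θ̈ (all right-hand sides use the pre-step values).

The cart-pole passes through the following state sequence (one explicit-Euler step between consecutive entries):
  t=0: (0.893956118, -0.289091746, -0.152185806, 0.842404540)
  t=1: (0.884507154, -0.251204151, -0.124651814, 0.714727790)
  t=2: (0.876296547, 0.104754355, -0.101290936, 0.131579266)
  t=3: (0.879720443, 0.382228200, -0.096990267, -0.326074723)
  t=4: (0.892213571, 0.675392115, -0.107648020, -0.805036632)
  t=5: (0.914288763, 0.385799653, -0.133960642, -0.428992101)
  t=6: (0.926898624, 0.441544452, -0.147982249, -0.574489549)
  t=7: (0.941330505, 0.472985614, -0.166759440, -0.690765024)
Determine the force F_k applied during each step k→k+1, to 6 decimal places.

F_0 = 1.217033 N
F_1 = 13.190253 N
F_2 = 10.264201 N
F_3 = 10.858683 N
F_4 = -11.014238 N
F_5 = 1.903792 N
F_6 = 0.974588 N

step 0→1:
  ẍ = (ẋ'−ẋ)/dt = (-0.251204151−-0.289091746)/0.032685 = 1.159174
  θ̈ = (θ̇'−θ̇)/dt = (0.714727790−0.842404540)/0.032685 = -3.906280
  sinθ=-0.151599, cosθ=0.988442
  F = (M+m)·ẍ + m·l·cosθ·θ̈ − m·l·sinθ·θ̇² = 1.591010 + -0.384696 − -0.010719 = 1.217033
step 1→2:
  ẍ = (ẋ'−ẋ)/dt = (0.104754355−-0.251204151)/0.032685 = 10.890577
  θ̈ = (θ̇'−θ̇)/dt = (0.131579266−0.714727790)/0.032685 = -17.841472
  sinθ=-0.124329, cosθ=0.992241
  F = (M+m)·ẍ + m·l·cosθ·θ̈ − m·l·sinθ·θ̇² = 14.947731 + -1.763805 − -0.006328 = 13.190253
step 2→3:
  ẍ = (ẋ'−ẋ)/dt = (0.382228200−0.104754355)/0.032685 = 8.489333
  θ̈ = (θ̇'−θ̇)/dt = (-0.326074723−0.131579266)/0.032685 = -14.001958
  sinθ=-0.101118, cosθ=0.994874
  F = (M+m)·ẍ + m·l·cosθ·θ̈ − m·l·sinθ·θ̇² = 11.651932 + -1.387905 − -0.000174 = 10.264201
step 3→4:
  ẍ = (ẋ'−ẋ)/dt = (0.675392115−0.382228200)/0.032685 = 8.969372
  θ̈ = (θ̇'−θ̇)/dt = (-0.805036632−-0.326074723)/0.032685 = -14.653875
  sinθ=-0.096838, cosθ=0.995300
  F = (M+m)·ẍ + m·l·cosθ·θ̈ − m·l·sinθ·θ̇² = 12.310804 + -1.453146 − -0.001026 = 10.858683
step 4→5:
  ẍ = (ẋ'−ẋ)/dt = (0.385799653−0.675392115)/0.032685 = -8.860103
  θ̈ = (θ̇'−θ̇)/dt = (-0.428992101−-0.805036632)/0.032685 = 11.505110
  sinθ=-0.107440, cosθ=0.994212
  F = (M+m)·ẍ + m·l·cosθ·θ̈ − m·l·sinθ·θ̇² = -12.160828 + 1.139652 − -0.006937 = -11.014238
step 5→6:
  ẍ = (ẋ'−ẋ)/dt = (0.441544452−0.385799653)/0.032685 = 1.705516
  θ̈ = (θ̇'−θ̇)/dt = (-0.574489549−-0.428992101)/0.032685 = -4.451505
  sinθ=-0.133560, cosθ=0.991041
  F = (M+m)·ẍ + m·l·cosθ·θ̈ − m·l·sinθ·θ̇² = 2.340886 + -0.439543 − -0.002449 = 1.903792
step 6→7:
  ẍ = (ẋ'−ẋ)/dt = (0.472985614−0.441544452)/0.032685 = 0.961945
  θ̈ = (θ̇'−θ̇)/dt = (-0.690765024−-0.574489549)/0.032685 = -3.557457
  sinθ=-0.147443, cosθ=0.989071
  F = (M+m)·ẍ + m·l·cosθ·θ̈ − m·l·sinθ·θ̇² = 1.320306 + -0.350566 − -0.004848 = 0.974588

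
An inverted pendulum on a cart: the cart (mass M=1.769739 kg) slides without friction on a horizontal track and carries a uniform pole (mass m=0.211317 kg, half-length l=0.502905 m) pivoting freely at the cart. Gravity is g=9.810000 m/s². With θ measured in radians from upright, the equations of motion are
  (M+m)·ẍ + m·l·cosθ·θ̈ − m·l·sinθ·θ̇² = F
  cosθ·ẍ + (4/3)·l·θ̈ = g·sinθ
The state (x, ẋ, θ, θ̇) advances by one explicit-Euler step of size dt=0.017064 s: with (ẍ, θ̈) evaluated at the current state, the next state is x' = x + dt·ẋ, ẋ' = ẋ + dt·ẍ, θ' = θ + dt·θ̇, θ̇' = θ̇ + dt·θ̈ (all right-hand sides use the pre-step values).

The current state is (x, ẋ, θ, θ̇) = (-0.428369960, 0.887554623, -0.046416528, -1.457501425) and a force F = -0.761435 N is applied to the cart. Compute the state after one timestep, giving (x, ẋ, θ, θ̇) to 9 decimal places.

sinθ=-0.046399862, cosθ=0.998922946
temp = (F + m·l·θ̇²·sinθ)/(M+m) = (-0.761435 + -0.010475025)/1.981056 = -0.389645737
θ̈ = (g·sinθ − cosθ·temp)/(l·(4/3 − m·cos²θ/(M+m))) = -0.106896900
ẍ = temp − m·l·θ̈·cosθ/(M+m) = -0.383917503
Euler: x'=-0.428369960+0.017064·0.887554623=-0.413224728, ẋ'=0.887554623+0.017064·-0.383917503=0.881003455
       θ'=-0.046416528+0.017064·-1.457501425=-0.071287332, θ̇'=-1.457501425+0.017064·-0.106896900=-1.459325514

(-0.413224728, 0.881003455, -0.071287332, -1.459325514)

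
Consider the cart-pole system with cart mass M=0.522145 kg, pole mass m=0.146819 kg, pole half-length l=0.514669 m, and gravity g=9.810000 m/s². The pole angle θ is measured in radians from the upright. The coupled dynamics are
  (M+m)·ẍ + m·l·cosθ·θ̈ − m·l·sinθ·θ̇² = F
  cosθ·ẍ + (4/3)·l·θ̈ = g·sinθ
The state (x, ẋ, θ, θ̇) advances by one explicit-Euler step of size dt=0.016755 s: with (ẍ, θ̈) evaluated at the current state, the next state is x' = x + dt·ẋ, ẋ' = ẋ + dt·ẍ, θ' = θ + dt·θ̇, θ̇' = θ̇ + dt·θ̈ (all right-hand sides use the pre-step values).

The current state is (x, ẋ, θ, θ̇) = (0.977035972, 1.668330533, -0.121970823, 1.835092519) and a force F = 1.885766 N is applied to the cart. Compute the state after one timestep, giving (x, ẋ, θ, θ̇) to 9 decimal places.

sinθ=-0.121668624, cosθ=0.992570776
temp = (F + m·l·θ̇²·sinθ)/(M+m) = (1.885766 + -0.030960274)/0.668964 = 2.772654023
θ̈ = (g·sinθ − cosθ·temp)/(l·(4/3 − m·cos²θ/(M+m))) = -6.862649103
ẍ = temp − m·l·θ̈·cosθ/(M+m) = 3.542069296
Euler: x'=0.977035972+0.016755·1.668330533=1.004988850, ẋ'=1.668330533+0.016755·3.542069296=1.727677904
       θ'=-0.121970823+0.016755·1.835092519=-0.091223848, θ̇'=1.835092519+0.016755·-6.862649103=1.720108833

(1.004988850, 1.727677904, -0.091223848, 1.720108833)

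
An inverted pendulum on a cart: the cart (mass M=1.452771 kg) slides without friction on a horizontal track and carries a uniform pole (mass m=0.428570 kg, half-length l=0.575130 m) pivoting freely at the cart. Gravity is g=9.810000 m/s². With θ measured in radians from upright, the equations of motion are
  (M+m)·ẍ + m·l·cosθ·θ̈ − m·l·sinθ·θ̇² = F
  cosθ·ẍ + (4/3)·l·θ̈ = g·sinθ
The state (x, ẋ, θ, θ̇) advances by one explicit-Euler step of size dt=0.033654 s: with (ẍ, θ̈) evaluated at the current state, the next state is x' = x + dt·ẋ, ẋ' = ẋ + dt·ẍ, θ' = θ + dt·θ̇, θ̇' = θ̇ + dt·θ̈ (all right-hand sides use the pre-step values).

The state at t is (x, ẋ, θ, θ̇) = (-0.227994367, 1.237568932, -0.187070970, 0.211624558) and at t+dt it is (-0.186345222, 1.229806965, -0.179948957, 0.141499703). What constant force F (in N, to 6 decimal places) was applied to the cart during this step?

F = -0.936497 N

ẍ = (ẋ'−ẋ)/dt = (1.229806965−1.237568932)/0.033654 = -0.230640
θ̈ = (θ̇'−θ̇)/dt = (0.141499703−0.211624558)/0.033654 = -2.083700
sinθ=-0.185982, cosθ=0.982553
F = (M+m)·ẍ + m·l·cosθ·θ̈ − m·l·sinθ·θ̇² = -0.433913 + -0.504637 − -0.002053 = -0.936497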